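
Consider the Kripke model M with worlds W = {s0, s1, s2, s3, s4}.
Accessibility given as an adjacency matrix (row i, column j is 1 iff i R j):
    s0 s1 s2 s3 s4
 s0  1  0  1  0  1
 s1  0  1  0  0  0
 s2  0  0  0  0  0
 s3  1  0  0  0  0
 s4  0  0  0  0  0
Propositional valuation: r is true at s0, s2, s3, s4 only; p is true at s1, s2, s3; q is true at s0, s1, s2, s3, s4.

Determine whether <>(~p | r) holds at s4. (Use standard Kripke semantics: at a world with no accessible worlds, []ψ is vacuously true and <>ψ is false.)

No

At s4: no accessible worlds, so <>(~p | r) is false.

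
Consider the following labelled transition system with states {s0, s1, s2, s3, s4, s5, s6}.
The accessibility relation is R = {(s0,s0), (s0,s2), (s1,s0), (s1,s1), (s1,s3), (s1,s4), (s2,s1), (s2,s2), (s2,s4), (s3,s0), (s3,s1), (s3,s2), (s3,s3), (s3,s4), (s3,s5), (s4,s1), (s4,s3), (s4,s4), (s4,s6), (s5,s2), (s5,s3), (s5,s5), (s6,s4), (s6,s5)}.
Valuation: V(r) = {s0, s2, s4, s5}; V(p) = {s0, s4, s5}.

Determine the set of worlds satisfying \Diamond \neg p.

s0, s1, s2, s3, s4, s5

Let φ = \Diamond \neg p. Evaluate φ at each world:
  s0 (successors {s0, s2}): φ is true.
  s1 (successors {s0, s1, s3, s4}): φ is true.
  s2 (successors {s1, s2, s4}): φ is true.
  s3 (successors {s0, s1, s2, s3, s4, s5}): φ is true.
  s4 (successors {s1, s3, s4, s6}): φ is true.
  s5 (successors {s2, s3, s5}): φ is true.
  s6 (successors {s4, s5}): φ is false.
For instance, at s4:
  At s4: \Diamond \neg p requires \neg p at some successor in {s1, s3, s4, s6}.
    \neg p holds at s1, so \Diamond \neg p is true at s4.
Satisfying worlds: {s0, s1, s2, s3, s4, s5}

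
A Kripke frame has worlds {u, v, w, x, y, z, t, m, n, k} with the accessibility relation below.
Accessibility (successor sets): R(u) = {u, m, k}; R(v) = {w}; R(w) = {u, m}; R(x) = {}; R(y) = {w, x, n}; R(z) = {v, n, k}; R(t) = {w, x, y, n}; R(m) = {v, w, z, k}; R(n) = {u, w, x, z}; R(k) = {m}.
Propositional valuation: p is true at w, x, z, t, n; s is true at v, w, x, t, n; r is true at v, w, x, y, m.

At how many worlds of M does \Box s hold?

Let φ = \Box s. Evaluate φ at each world:
  u (successors {u, m, k}): φ is false.
  v (successors {w}): φ is true.
  w (successors {u, m}): φ is false.
  x (successors ∅): φ is true.
  y (successors {w, x, n}): φ is true.
  z (successors {v, n, k}): φ is false.
  t (successors {w, x, y, n}): φ is false.
  m (successors {v, w, z, k}): φ is false.
  n (successors {u, w, x, z}): φ is false.
  k (successors {m}): φ is false.
For instance, at k:
  At k: \Box s requires s at every successor {m}.
    s fails at m, so \Box s is false at k.
Satisfying worlds: {v, x, y}

3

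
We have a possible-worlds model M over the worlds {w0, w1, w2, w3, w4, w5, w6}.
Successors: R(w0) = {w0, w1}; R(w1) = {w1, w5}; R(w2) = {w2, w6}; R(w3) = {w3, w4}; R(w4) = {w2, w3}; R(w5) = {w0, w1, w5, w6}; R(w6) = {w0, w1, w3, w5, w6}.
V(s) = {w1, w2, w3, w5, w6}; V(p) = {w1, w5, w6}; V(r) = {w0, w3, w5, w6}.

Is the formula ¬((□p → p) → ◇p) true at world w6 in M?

Recall that □ψ holds at a world iff ψ holds at every accessible world, and ◇ψ holds iff ψ holds at some accessible world.
At w6: (□p → p) → ◇p is true, so ¬((□p → p) → ◇p) is false.
  At w6: □p → p is true, ◇p is true, so (□p → p) → ◇p is true.
    At w6: □p is false, p is true, so □p → p is true.
      At w6: □p requires p at every successor {w0, w1, w3, w5, w6}.
        p fails at w0, so □p is false at w6.
    At w6: ◇p requires p at some successor in {w0, w1, w3, w5, w6}.
      p holds at w1, so ◇p is true at w6.

No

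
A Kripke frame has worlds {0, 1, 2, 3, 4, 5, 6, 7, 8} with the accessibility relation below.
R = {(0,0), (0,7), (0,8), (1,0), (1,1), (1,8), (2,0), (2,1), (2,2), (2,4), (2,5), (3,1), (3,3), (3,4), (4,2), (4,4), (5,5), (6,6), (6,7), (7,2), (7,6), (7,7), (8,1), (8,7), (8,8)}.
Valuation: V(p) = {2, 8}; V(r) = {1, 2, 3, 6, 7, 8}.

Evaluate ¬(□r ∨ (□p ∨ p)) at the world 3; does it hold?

Yes

At 3: □r ∨ (□p ∨ p) is false, so ¬(□r ∨ (□p ∨ p)) is true.
  At 3: □r is false, □p ∨ p is false, so □r ∨ (□p ∨ p) is false.
    At 3: □r requires r at every successor {1, 3, 4}.
      r fails at 4, so □r is false at 3.
    At 3: □p is false, p is false, so □p ∨ p is false.
      At 3: □p requires p at every successor {1, 3, 4}.
        p fails at 1, so □p is false at 3.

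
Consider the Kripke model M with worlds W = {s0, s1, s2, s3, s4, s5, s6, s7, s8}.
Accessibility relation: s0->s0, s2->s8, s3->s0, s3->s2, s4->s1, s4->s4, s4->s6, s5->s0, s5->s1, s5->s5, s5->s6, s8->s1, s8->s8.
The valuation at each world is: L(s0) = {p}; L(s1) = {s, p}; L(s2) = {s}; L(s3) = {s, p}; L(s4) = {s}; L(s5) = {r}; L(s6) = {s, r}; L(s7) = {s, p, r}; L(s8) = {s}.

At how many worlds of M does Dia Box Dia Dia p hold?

5

Let φ = Dia Box Dia Dia p. Evaluate φ at each world:
  s0 (successors {s0}): φ is true.
  s1 (successors ∅): φ is false.
  s2 (successors {s8}): φ is false.
  s3 (successors {s0, s2}): φ is true.
  s4 (successors {s1, s4, s6}): φ is true.
  s5 (successors {s0, s1, s5, s6}): φ is true.
  s6 (successors ∅): φ is false.
  s7 (successors ∅): φ is false.
  s8 (successors {s1, s8}): φ is true.
For instance, at s3:
  At s3: Dia Box Dia Dia p requires Box Dia Dia p at some successor in {s0, s2}.
    Box Dia Dia p holds at s0, so Dia Box Dia Dia p is true at s3.
      At s0: Box Dia Dia p requires Dia Dia p at every successor {s0}.
        At s0: Dia Dia p is true.
      So Box Dia Dia p is true at s0.
Satisfying worlds: {s0, s3, s4, s5, s8}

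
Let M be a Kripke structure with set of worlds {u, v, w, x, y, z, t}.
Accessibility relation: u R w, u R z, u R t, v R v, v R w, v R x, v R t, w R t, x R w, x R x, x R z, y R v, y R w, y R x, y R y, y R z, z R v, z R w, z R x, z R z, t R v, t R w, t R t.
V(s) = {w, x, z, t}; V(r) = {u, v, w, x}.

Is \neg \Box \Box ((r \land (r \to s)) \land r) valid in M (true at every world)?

Yes

Recall that \Box ψ holds at a world iff ψ holds at every accessible world, and \Diamond ψ holds iff ψ holds at some accessible world.
Let φ = \neg \Box \Box ((r \land (r \to s)) \land r). Evaluate φ at each world:
  u (successors {w, z, t}): φ is true.
  v (successors {v, w, x, t}): φ is true.
  w (successors {t}): φ is true.
  x (successors {w, x, z}): φ is true.
  y (successors {v, w, x, y, z}): φ is true.
  z (successors {v, w, x, z}): φ is true.
  t (successors {v, w, t}): φ is true.
For instance, at u:
  At u: \Box \Box ((r \land (r \to s)) \land r) is false, so \neg \Box \Box ((r \land (r \to s)) \land r) is true.
    At u: \Box \Box ((r \land (r \to s)) \land r) requires \Box ((r \land (r \to s)) \land r) at every successor {w, z, t}.
      \Box ((r \land (r \to s)) \land r) fails at w, so \Box \Box ((r \land (r \to s)) \land r) is false at u.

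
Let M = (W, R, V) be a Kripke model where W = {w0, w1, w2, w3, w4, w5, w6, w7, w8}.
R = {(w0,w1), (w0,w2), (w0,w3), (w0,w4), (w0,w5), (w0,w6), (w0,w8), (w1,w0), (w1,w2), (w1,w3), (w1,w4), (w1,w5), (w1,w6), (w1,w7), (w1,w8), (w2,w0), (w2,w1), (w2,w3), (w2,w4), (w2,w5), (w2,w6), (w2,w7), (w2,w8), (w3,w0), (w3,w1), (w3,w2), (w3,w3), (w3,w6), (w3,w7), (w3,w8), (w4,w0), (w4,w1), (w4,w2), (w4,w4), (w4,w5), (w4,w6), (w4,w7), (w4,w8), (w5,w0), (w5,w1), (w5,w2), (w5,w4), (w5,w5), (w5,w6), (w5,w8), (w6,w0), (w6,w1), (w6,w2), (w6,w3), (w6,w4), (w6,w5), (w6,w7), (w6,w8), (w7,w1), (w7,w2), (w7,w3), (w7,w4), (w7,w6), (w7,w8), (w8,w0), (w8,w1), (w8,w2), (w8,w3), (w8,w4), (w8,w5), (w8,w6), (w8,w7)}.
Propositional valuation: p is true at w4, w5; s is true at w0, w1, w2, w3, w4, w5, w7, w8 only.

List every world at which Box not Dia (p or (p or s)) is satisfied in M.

none

Let φ = Box not Dia (p or (p or s)). Evaluate φ at each world:
  w0 (successors {w1, w2, w3, w4, w5, w6, w8}): φ is false.
  w1 (successors {w0, w2, w3, w4, w5, w6, w7, w8}): φ is false.
  w2 (successors {w0, w1, w3, w4, w5, w6, w7, w8}): φ is false.
  w3 (successors {w0, w1, w2, w3, w6, w7, w8}): φ is false.
  w4 (successors {w0, w1, w2, w4, w5, w6, w7, w8}): φ is false.
  w5 (successors {w0, w1, w2, w4, w5, w6, w8}): φ is false.
  w6 (successors {w0, w1, w2, w3, w4, w5, w7, w8}): φ is false.
  w7 (successors {w1, w2, w3, w4, w6, w8}): φ is false.
  w8 (successors {w0, w1, w2, w3, w4, w5, w6, w7}): φ is false.
For instance, at w1:
  At w1: Box not Dia (p or (p or s)) requires not Dia (p or (p or s)) at every successor {w0, w2, w3, w4, w5, w6, w7, w8}.
    not Dia (p or (p or s)) fails at w0, so Box not Dia (p or (p or s)) is false at w1.
      At w0: Dia (p or (p or s)) is true, so not Dia (p or (p or s)) is false.
Satisfying worlds: none.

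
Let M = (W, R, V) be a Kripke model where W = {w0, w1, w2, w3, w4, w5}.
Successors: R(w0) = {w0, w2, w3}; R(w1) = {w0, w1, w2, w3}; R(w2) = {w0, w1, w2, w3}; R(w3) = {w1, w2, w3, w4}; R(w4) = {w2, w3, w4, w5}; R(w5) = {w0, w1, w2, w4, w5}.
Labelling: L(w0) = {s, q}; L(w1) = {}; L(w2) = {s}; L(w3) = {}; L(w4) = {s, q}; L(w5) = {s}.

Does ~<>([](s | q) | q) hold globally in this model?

Recall that []ψ holds at a world iff ψ holds at every accessible world, and <>ψ holds iff ψ holds at some accessible world.
Let φ = ~<>([](s | q) | q). Evaluate φ at each world:
  w0 (successors {w0, w2, w3}): φ is false.
  w1 (successors {w0, w1, w2, w3}): φ is false.
  w2 (successors {w0, w1, w2, w3}): φ is false.
  w3 (successors {w1, w2, w3, w4}): φ is false.
  w4 (successors {w2, w3, w4, w5}): φ is false.
  w5 (successors {w0, w1, w2, w4, w5}): φ is false.
Detail at w0 (counterexample):
  At w0: <>([](s | q) | q) is true, so ~<>([](s | q) | q) is false.
    At w0: <>([](s | q) | q) requires [](s | q) | q at some successor in {w0, w2, w3}.
      [](s | q) | q holds at w0, so <>([](s | q) | q) is true at w0.

No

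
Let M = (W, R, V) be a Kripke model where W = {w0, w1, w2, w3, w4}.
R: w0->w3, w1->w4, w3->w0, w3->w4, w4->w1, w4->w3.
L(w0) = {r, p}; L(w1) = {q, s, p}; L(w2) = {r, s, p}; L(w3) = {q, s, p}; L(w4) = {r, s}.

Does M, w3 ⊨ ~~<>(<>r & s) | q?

Yes

At w3: ~~<>(<>r & s) is false, q is true, so ~~<>(<>r & s) | q is true.
  At w3: ~<>(<>r & s) is true, so ~~<>(<>r & s) is false.
    At w3: <>(<>r & s) is false, so ~<>(<>r & s) is true.
      At w3: <>(<>r & s) requires <>r & s at some successor in {w0, w4}.
        At w0: <>r & s is false.
        At w4: <>r & s is false.
      So <>(<>r & s) is false at w3.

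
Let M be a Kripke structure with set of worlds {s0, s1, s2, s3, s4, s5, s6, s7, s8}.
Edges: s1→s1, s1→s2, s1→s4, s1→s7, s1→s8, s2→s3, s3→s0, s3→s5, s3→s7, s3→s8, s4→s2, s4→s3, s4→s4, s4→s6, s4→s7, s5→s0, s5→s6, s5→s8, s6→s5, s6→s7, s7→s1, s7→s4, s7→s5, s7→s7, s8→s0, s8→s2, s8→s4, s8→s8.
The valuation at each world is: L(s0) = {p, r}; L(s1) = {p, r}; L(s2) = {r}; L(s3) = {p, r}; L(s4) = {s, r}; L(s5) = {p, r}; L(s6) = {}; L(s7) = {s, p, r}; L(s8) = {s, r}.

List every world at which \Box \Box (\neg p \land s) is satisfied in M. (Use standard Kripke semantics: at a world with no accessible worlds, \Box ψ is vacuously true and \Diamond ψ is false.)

Let φ = \Box \Box (\neg p \land s). Evaluate φ at each world:
  s0 (successors ∅): φ is true.
  s1 (successors {s1, s2, s4, s7, s8}): φ is false.
  s2 (successors {s3}): φ is false.
  s3 (successors {s0, s5, s7, s8}): φ is false.
  s4 (successors {s2, s3, s4, s6, s7}): φ is false.
  s5 (successors {s0, s6, s8}): φ is false.
  s6 (successors {s5, s7}): φ is false.
  s7 (successors {s1, s4, s5, s7}): φ is false.
  s8 (successors {s0, s2, s4, s8}): φ is false.
For instance, at s7:
  At s7: \Box \Box (\neg p \land s) requires \Box (\neg p \land s) at every successor {s1, s4, s5, s7}.
    \Box (\neg p \land s) fails at s1, so \Box \Box (\neg p \land s) is false at s7.
      At s1: \Box (\neg p \land s) requires \neg p \land s at every successor {s1, s2, s4, s7, s8}.
        \neg p \land s fails at s1, so \Box (\neg p \land s) is false at s1.
Satisfying worlds: {s0}

s0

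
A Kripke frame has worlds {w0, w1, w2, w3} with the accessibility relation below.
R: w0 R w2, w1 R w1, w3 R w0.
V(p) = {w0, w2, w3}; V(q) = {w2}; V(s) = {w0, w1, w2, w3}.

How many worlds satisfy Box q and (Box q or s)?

Recall that Box ψ holds at a world iff ψ holds at every accessible world, and Dia ψ holds iff ψ holds at some accessible world.
Let φ = Box q and (Box q or s). Evaluate φ at each world:
  w0 (successors {w2}): φ is true.
  w1 (successors {w1}): φ is false.
  w2 (successors ∅): φ is true.
  w3 (successors {w0}): φ is false.
For instance, at w1:
  At w1: Box q is false, Box q or s is true, so Box q and (Box q or s) is false.
    At w1: Box q requires q at every successor {w1}.
      q fails at w1, so Box q is false at w1.
    At w1: Box q is false, s is true, so Box q or s is true.
      At w1: Box q requires q at every successor {w1}.
        q fails at w1, so Box q is false at w1.
Satisfying worlds: {w0, w2}

2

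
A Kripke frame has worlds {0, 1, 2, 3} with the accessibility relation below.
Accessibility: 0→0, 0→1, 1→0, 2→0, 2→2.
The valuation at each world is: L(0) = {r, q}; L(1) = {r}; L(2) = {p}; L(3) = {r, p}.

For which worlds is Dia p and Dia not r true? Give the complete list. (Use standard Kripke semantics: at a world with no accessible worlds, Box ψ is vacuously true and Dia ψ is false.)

Let φ = Dia p and Dia not r. Evaluate φ at each world:
  0 (successors {0, 1}): φ is false.
  1 (successors {0}): φ is false.
  2 (successors {0, 2}): φ is true.
  3 (successors ∅): φ is false.
For instance, at 1:
  At 1: Dia p is false, Dia not r is false, so Dia p and Dia not r is false.
    At 1: Dia p requires p at some successor in {0}.
      At 0: p is false.
    So Dia p is false at 1.
    At 1: Dia not r requires not r at some successor in {0}.
      At 0: not r is false.
    So Dia not r is false at 1.
Satisfying worlds: {2}

2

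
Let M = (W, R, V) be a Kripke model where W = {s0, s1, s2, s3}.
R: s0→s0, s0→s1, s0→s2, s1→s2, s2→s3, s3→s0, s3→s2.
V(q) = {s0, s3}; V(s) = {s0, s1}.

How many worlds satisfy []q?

1

Recall that []ψ holds at a world iff ψ holds at every accessible world, and <>ψ holds iff ψ holds at some accessible world.
Let φ = []q. Evaluate φ at each world:
  s0 (successors {s0, s1, s2}): φ is false.
  s1 (successors {s2}): φ is false.
  s2 (successors {s3}): φ is true.
  s3 (successors {s0, s2}): φ is false.
For instance, at s0:
  At s0: []q requires q at every successor {s0, s1, s2}.
    q fails at s1, so []q is false at s0.
Satisfying worlds: {s2}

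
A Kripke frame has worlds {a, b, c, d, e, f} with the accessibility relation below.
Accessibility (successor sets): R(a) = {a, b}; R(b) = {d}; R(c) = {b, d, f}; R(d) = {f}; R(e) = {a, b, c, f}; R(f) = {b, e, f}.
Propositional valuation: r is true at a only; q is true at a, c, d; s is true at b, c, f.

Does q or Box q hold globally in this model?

No

Let φ = q or Box q. Evaluate φ at each world:
  a (successors {a, b}): φ is true.
  b (successors {d}): φ is true.
  c (successors {b, d, f}): φ is true.
  d (successors {f}): φ is true.
  e (successors {a, b, c, f}): φ is false.
  f (successors {b, e, f}): φ is false.
Detail at e (counterexample):
  At e: q is false, Box q is false, so q or Box q is false.
    At e: Box q requires q at every successor {a, b, c, f}.
      q fails at b, so Box q is false at e.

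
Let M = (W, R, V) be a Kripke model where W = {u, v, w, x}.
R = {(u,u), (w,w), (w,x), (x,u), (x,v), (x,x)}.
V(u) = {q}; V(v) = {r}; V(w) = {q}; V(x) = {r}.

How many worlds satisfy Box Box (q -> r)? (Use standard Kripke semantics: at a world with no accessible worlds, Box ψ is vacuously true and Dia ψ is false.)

1

Let φ = Box Box (q -> r). Evaluate φ at each world:
  u (successors {u}): φ is false.
  v (successors ∅): φ is true.
  w (successors {w, x}): φ is false.
  x (successors {u, v, x}): φ is false.
For instance, at x:
  At x: Box Box (q -> r) requires Box (q -> r) at every successor {u, v, x}.
    Box (q -> r) fails at u, so Box Box (q -> r) is false at x.
      At u: Box (q -> r) requires q -> r at every successor {u}.
        q -> r fails at u, so Box (q -> r) is false at u.
Satisfying worlds: {v}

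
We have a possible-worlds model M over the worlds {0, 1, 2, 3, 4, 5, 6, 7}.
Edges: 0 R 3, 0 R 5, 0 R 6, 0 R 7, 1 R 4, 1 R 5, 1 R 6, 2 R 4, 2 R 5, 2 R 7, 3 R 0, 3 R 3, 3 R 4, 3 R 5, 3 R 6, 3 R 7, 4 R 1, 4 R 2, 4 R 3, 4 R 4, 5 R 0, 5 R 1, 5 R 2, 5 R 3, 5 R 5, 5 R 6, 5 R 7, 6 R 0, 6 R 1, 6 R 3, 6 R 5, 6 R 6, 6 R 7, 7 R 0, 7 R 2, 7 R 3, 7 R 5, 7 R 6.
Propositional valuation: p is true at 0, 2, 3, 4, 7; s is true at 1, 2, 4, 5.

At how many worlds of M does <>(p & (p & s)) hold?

Let φ = <>(p & (p & s)). Evaluate φ at each world:
  0 (successors {3, 5, 6, 7}): φ is false.
  1 (successors {4, 5, 6}): φ is true.
  2 (successors {4, 5, 7}): φ is true.
  3 (successors {0, 3, 4, 5, 6, 7}): φ is true.
  4 (successors {1, 2, 3, 4}): φ is true.
  5 (successors {0, 1, 2, 3, 5, 6, 7}): φ is true.
  6 (successors {0, 1, 3, 5, 6, 7}): φ is false.
  7 (successors {0, 2, 3, 5, 6}): φ is true.
For instance, at 6:
  At 6: <>(p & (p & s)) requires p & (p & s) at some successor in {0, 1, 3, 5, 6, 7}.
    At 0: p & (p & s) is false.
    At 1: p & (p & s) is false.
    At 3: p & (p & s) is false.
    At 5: p & (p & s) is false.
    At 6: p & (p & s) is false.
    At 7: p & (p & s) is false.
  So <>(p & (p & s)) is false at 6.
Satisfying worlds: {1, 2, 3, 4, 5, 7}

6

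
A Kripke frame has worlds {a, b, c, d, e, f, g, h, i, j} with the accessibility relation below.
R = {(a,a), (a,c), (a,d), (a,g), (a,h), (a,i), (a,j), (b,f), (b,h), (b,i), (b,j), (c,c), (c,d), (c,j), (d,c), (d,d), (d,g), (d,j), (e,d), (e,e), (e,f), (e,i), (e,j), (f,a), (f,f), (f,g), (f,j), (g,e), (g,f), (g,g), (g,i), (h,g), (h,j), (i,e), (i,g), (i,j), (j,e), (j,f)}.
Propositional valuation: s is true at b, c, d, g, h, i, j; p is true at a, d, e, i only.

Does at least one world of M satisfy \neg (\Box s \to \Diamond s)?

No

Let φ = \neg (\Box s \to \Diamond s). Evaluate φ at each world:
  a (successors {a, c, d, g, h, i, j}): φ is false.
  b (successors {f, h, i, j}): φ is false.
  c (successors {c, d, j}): φ is false.
  d (successors {c, d, g, j}): φ is false.
  e (successors {d, e, f, i, j}): φ is false.
  f (successors {a, f, g, j}): φ is false.
  g (successors {e, f, g, i}): φ is false.
  h (successors {g, j}): φ is false.
  i (successors {e, g, j}): φ is false.
  j (successors {e, f}): φ is false.
For instance, at i:
  At i: \Box s \to \Diamond s is true, so \neg (\Box s \to \Diamond s) is false.
    At i: \Box s is false, \Diamond s is true, so \Box s \to \Diamond s is true.
      At i: \Box s requires s at every successor {e, g, j}.
        s fails at e, so \Box s is false at i.
      At i: \Diamond s requires s at some successor in {e, g, j}.
        s holds at g, so \Diamond s is true at i.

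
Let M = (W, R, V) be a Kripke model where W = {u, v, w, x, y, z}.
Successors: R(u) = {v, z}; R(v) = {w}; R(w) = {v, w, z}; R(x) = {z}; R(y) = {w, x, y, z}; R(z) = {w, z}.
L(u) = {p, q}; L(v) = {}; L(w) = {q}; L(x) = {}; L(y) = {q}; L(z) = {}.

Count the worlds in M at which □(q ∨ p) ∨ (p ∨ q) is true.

Recall that □ψ holds at a world iff ψ holds at every accessible world, and ◇ψ holds iff ψ holds at some accessible world.
Let φ = □(q ∨ p) ∨ (p ∨ q). Evaluate φ at each world:
  u (successors {v, z}): φ is true.
  v (successors {w}): φ is true.
  w (successors {v, w, z}): φ is true.
  x (successors {z}): φ is false.
  y (successors {w, x, y, z}): φ is true.
  z (successors {w, z}): φ is false.
For instance, at x:
  At x: □(q ∨ p) is false, p ∨ q is false, so □(q ∨ p) ∨ (p ∨ q) is false.
    At x: □(q ∨ p) requires q ∨ p at every successor {z}.
      q ∨ p fails at z, so □(q ∨ p) is false at x.
Satisfying worlds: {u, v, w, y}

4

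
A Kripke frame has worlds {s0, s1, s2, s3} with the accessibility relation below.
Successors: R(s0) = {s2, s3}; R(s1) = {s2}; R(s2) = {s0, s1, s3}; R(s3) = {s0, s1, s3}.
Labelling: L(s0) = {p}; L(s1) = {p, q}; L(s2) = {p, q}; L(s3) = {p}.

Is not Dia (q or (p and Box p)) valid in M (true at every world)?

Let φ = not Dia (q or (p and Box p)). Evaluate φ at each world:
  s0 (successors {s2, s3}): φ is false.
  s1 (successors {s2}): φ is false.
  s2 (successors {s0, s1, s3}): φ is false.
  s3 (successors {s0, s1, s3}): φ is false.
Detail at s0 (counterexample):
  At s0: Dia (q or (p and Box p)) is true, so not Dia (q or (p and Box p)) is false.
    At s0: Dia (q or (p and Box p)) requires q or (p and Box p) at some successor in {s2, s3}.
      q or (p and Box p) holds at s2, so Dia (q or (p and Box p)) is true at s0.

No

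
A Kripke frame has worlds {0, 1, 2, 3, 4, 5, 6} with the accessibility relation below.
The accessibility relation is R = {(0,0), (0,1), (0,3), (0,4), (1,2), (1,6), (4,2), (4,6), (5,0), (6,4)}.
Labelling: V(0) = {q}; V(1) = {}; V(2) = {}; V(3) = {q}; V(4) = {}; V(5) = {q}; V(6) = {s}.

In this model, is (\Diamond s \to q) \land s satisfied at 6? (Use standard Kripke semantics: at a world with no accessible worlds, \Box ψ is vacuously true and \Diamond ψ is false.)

Yes

At 6: \Diamond s \to q is true, s is true, so (\Diamond s \to q) \land s is true.
  At 6: \Diamond s is false, q is false, so \Diamond s \to q is true.
    At 6: \Diamond s requires s at some successor in {4}.
      At 4: s is false.
    So \Diamond s is false at 6.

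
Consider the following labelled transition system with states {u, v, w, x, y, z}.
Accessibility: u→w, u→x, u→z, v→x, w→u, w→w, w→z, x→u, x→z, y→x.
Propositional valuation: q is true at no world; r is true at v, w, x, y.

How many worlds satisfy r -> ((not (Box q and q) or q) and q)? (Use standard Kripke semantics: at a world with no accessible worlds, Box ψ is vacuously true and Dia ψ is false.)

2

Let φ = r -> ((not (Box q and q) or q) and q). Evaluate φ at each world:
  u (successors {w, x, z}): φ is true.
  v (successors {x}): φ is false.
  w (successors {u, w, z}): φ is false.
  x (successors {u, z}): φ is false.
  y (successors {x}): φ is false.
  z (successors ∅): φ is true.
For instance, at x:
  At x: r is true, (not (Box q and q) or q) and q is false, so r -> ((not (Box q and q) or q) and q) is false.
    At x: not (Box q and q) or q is true, q is false, so (not (Box q and q) or q) and q is false.
      At x: not (Box q and q) is true, q is false, so not (Box q and q) or q is true.
Satisfying worlds: {u, z}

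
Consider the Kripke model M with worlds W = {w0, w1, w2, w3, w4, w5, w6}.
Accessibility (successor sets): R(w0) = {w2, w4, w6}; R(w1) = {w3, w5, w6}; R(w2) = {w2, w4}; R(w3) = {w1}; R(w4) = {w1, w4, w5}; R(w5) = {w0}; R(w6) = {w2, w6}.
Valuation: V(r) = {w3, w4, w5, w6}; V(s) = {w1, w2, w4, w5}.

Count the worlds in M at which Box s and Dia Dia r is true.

3

Let φ = Box s and Dia Dia r. Evaluate φ at each world:
  w0 (successors {w2, w4, w6}): φ is false.
  w1 (successors {w3, w5, w6}): φ is false.
  w2 (successors {w2, w4}): φ is true.
  w3 (successors {w1}): φ is true.
  w4 (successors {w1, w4, w5}): φ is true.
  w5 (successors {w0}): φ is false.
  w6 (successors {w2, w6}): φ is false.
For instance, at w4:
  At w4: Box s is true, Dia Dia r is true, so Box s and Dia Dia r is true.
    At w4: Box s requires s at every successor {w1, w4, w5}.
      At w1: s is true.
      At w4: s is true.
      At w5: s is true.
    So Box s is true at w4.
    At w4: Dia Dia r requires Dia r at some successor in {w1, w4, w5}.
      Dia r holds at w1, so Dia Dia r is true at w4.
Satisfying worlds: {w2, w3, w4}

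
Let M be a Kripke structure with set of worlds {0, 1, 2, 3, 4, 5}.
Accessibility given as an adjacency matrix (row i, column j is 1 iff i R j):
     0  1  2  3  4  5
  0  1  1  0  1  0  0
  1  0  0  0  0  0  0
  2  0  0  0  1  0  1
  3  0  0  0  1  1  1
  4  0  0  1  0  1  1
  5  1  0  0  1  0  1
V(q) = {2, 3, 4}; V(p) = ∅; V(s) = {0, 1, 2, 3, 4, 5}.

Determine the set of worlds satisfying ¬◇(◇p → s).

1

Recall that ◇ψ holds at a world iff ψ holds at some accessible world.
Let φ = ¬◇(◇p → s). Evaluate φ at each world:
  0 (successors {0, 1, 3}): φ is false.
  1 (successors ∅): φ is true.
  2 (successors {3, 5}): φ is false.
  3 (successors {3, 4, 5}): φ is false.
  4 (successors {2, 4, 5}): φ is false.
  5 (successors {0, 3, 5}): φ is false.
For instance, at 4:
  At 4: ◇(◇p → s) is true, so ¬◇(◇p → s) is false.
    At 4: ◇(◇p → s) requires ◇p → s at some successor in {2, 4, 5}.
      ◇p → s holds at 2, so ◇(◇p → s) is true at 4.
Satisfying worlds: {1}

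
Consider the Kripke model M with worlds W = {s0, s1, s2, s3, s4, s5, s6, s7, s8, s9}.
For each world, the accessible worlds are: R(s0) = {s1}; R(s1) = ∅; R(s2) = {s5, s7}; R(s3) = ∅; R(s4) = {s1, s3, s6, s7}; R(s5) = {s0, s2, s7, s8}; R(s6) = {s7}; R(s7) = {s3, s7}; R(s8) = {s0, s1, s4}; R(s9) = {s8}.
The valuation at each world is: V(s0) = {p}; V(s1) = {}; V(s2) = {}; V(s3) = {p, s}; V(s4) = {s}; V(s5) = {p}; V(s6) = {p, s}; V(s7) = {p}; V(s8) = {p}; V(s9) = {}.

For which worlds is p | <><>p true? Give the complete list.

s0, s2, s3, s4, s5, s6, s7, s8, s9

Let φ = p | <><>p. Evaluate φ at each world:
  s0 (successors {s1}): φ is true.
  s1 (successors ∅): φ is false.
  s2 (successors {s5, s7}): φ is true.
  s3 (successors ∅): φ is true.
  s4 (successors {s1, s3, s6, s7}): φ is true.
  s5 (successors {s0, s2, s7, s8}): φ is true.
  s6 (successors {s7}): φ is true.
  s7 (successors {s3, s7}): φ is true.
  s8 (successors {s0, s1, s4}): φ is true.
  s9 (successors {s8}): φ is true.
For instance, at s0:
  At s0: p is true, <><>p is false, so p | <><>p is true.
    At s0: <><>p requires <>p at some successor in {s1}.
      At s1: <>p is false.
    So <><>p is false at s0.
Satisfying worlds: {s0, s2, s3, s4, s5, s6, s7, s8, s9}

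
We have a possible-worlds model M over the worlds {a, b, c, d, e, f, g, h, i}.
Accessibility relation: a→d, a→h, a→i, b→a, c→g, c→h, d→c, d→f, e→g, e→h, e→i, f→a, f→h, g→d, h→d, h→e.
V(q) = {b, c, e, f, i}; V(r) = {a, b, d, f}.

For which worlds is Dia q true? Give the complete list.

Let φ = Dia q. Evaluate φ at each world:
  a (successors {d, h, i}): φ is true.
  b (successors {a}): φ is false.
  c (successors {g, h}): φ is false.
  d (successors {c, f}): φ is true.
  e (successors {g, h, i}): φ is true.
  f (successors {a, h}): φ is false.
  g (successors {d}): φ is false.
  h (successors {d, e}): φ is true.
  i (successors ∅): φ is false.
For instance, at c:
  At c: Dia q requires q at some successor in {g, h}.
    At g: q is false.
    At h: q is false.
  So Dia q is false at c.
Satisfying worlds: {a, d, e, h}

a, d, e, h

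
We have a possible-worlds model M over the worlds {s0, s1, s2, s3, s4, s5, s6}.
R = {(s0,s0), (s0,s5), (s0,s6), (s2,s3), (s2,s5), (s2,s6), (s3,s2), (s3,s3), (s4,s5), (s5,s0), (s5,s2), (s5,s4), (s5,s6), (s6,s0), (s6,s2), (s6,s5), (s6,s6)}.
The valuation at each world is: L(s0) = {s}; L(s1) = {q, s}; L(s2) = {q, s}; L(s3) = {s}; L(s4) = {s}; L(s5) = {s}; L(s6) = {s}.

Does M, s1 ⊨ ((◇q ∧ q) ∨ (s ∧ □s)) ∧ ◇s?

At s1: (◇q ∧ q) ∨ (s ∧ □s) is true, ◇s is false, so ((◇q ∧ q) ∨ (s ∧ □s)) ∧ ◇s is false.
  At s1: ◇q ∧ q is false, s ∧ □s is true, so (◇q ∧ q) ∨ (s ∧ □s) is true.
    At s1: ◇q is false, q is true, so ◇q ∧ q is false.
      At s1: no accessible worlds, so ◇q is false.
    At s1: s is true, □s is true, so s ∧ □s is true.
      At s1: no accessible worlds, so □s holds vacuously.
  At s1: no accessible worlds, so ◇s is false.

No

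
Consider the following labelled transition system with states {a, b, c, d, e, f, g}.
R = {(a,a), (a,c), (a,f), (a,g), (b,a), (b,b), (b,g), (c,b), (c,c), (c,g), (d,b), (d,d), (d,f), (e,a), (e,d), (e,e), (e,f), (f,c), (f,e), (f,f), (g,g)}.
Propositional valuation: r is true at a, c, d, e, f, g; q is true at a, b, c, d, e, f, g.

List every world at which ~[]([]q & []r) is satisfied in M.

a, b, c, d, e, f

Recall that []ψ holds at a world iff ψ holds at every accessible world, and <>ψ holds iff ψ holds at some accessible world.
Let φ = ~[]([]q & []r). Evaluate φ at each world:
  a (successors {a, c, f, g}): φ is true.
  b (successors {a, b, g}): φ is true.
  c (successors {b, c, g}): φ is true.
  d (successors {b, d, f}): φ is true.
  e (successors {a, d, e, f}): φ is true.
  f (successors {c, e, f}): φ is true.
  g (successors {g}): φ is false.
For instance, at d:
  At d: []([]q & []r) is false, so ~[]([]q & []r) is true.
    At d: []([]q & []r) requires []q & []r at every successor {b, d, f}.
      []q & []r fails at b, so []([]q & []r) is false at d.
Satisfying worlds: {a, b, c, d, e, f}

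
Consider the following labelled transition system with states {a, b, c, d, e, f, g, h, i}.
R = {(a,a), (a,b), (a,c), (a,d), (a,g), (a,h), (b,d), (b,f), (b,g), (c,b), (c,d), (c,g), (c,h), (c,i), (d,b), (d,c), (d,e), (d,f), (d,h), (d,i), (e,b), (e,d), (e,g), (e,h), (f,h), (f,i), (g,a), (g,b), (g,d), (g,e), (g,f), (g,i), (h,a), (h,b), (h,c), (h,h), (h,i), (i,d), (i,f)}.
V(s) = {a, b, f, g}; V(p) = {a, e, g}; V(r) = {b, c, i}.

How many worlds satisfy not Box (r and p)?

9

Let φ = not Box (r and p). Evaluate φ at each world:
  a (successors {a, b, c, d, g, h}): φ is true.
  b (successors {d, f, g}): φ is true.
  c (successors {b, d, g, h, i}): φ is true.
  d (successors {b, c, e, f, h, i}): φ is true.
  e (successors {b, d, g, h}): φ is true.
  f (successors {h, i}): φ is true.
  g (successors {a, b, d, e, f, i}): φ is true.
  h (successors {a, b, c, h, i}): φ is true.
  i (successors {d, f}): φ is true.
For instance, at g:
  At g: Box (r and p) is false, so not Box (r and p) is true.
    At g: Box (r and p) requires r and p at every successor {a, b, d, e, f, i}.
      r and p fails at a, so Box (r and p) is false at g.
Satisfying worlds: {a, b, c, d, e, f, g, h, i}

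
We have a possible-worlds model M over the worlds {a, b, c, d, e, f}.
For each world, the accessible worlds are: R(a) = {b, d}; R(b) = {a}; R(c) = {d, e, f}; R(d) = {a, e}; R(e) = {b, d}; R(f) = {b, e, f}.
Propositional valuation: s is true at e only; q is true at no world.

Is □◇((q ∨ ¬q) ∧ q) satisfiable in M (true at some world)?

No

Let φ = □◇((q ∨ ¬q) ∧ q). Evaluate φ at each world:
  a (successors {b, d}): φ is false.
  b (successors {a}): φ is false.
  c (successors {d, e, f}): φ is false.
  d (successors {a, e}): φ is false.
  e (successors {b, d}): φ is false.
  f (successors {b, e, f}): φ is false.
For instance, at b:
  At b: □◇((q ∨ ¬q) ∧ q) requires ◇((q ∨ ¬q) ∧ q) at every successor {a}.
    ◇((q ∨ ¬q) ∧ q) fails at a, so □◇((q ∨ ¬q) ∧ q) is false at b.
      At a: ◇((q ∨ ¬q) ∧ q) requires (q ∨ ¬q) ∧ q at some successor in {b, d}.
        At b: (q ∨ ¬q) ∧ q is false.
        At d: (q ∨ ¬q) ∧ q is false.
      So ◇((q ∨ ¬q) ∧ q) is false at a.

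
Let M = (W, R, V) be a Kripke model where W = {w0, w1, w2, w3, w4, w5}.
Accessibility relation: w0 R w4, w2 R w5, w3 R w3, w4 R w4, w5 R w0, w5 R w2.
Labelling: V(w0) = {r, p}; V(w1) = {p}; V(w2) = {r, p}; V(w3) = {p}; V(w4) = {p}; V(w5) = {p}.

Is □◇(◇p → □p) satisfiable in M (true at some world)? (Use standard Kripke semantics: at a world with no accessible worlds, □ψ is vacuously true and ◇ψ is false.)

Yes

Let φ = □◇(◇p → □p). Evaluate φ at each world:
  w0 (successors {w4}): φ is true.
  w1 (successors ∅): φ is true.
  w2 (successors {w5}): φ is true.
  w3 (successors {w3}): φ is true.
  w4 (successors {w4}): φ is true.
  w5 (successors {w0, w2}): φ is true.
Detail at w0 (witness):
  At w0: □◇(◇p → □p) requires ◇(◇p → □p) at every successor {w4}.
      At w4: ◇(◇p → □p) requires ◇p → □p at some successor in {w4}.
        ◇p → □p holds at w4, so ◇(◇p → □p) is true at w4.
  So □◇(◇p → □p) is true at w0.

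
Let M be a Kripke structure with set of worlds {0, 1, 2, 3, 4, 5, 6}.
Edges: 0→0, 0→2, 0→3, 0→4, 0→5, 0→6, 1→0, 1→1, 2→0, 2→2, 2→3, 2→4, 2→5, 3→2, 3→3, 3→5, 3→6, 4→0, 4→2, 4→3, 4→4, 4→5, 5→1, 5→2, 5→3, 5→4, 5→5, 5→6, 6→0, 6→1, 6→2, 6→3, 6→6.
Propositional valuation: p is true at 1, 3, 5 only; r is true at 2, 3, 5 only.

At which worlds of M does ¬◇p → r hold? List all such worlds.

Recall that ◇ψ holds at a world iff ψ holds at some accessible world.
Let φ = ¬◇p → r. Evaluate φ at each world:
  0 (successors {0, 2, 3, 4, 5, 6}): φ is true.
  1 (successors {0, 1}): φ is true.
  2 (successors {0, 2, 3, 4, 5}): φ is true.
  3 (successors {2, 3, 5, 6}): φ is true.
  4 (successors {0, 2, 3, 4, 5}): φ is true.
  5 (successors {1, 2, 3, 4, 5, 6}): φ is true.
  6 (successors {0, 1, 2, 3, 6}): φ is true.
For instance, at 6:
  At 6: ¬◇p is false, r is false, so ¬◇p → r is true.
    At 6: ◇p is true, so ¬◇p is false.
      At 6: ◇p requires p at some successor in {0, 1, 2, 3, 6}.
        p holds at 1, so ◇p is true at 6.
Satisfying worlds: {0, 1, 2, 3, 4, 5, 6}

0, 1, 2, 3, 4, 5, 6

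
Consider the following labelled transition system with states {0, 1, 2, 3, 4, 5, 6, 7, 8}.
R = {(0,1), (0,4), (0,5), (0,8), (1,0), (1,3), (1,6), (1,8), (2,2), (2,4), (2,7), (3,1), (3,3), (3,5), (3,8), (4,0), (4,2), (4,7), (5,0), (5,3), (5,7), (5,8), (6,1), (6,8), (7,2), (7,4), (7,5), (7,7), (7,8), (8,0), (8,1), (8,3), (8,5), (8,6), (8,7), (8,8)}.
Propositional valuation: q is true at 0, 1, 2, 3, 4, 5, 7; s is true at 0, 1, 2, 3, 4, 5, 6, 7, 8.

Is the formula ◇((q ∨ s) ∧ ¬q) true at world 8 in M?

Recall that ◇ψ holds at a world iff ψ holds at some accessible world.
At 8: ◇((q ∨ s) ∧ ¬q) requires (q ∨ s) ∧ ¬q at some successor in {0, 1, 3, 5, 6, 7, 8}.
  (q ∨ s) ∧ ¬q holds at 6, so ◇((q ∨ s) ∧ ¬q) is true at 8.

Yes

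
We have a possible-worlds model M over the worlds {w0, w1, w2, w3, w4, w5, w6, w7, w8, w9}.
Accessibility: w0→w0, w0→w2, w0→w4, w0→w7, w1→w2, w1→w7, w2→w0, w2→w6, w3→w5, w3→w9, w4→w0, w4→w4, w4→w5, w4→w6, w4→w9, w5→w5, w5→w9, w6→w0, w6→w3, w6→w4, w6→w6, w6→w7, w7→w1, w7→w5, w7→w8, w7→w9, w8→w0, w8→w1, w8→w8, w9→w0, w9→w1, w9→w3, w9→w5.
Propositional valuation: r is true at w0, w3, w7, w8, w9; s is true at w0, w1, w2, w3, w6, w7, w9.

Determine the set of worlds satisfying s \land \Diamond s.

w0, w1, w2, w3, w6, w7, w9

Let φ = s \land \Diamond s. Evaluate φ at each world:
  w0 (successors {w0, w2, w4, w7}): φ is true.
  w1 (successors {w2, w7}): φ is true.
  w2 (successors {w0, w6}): φ is true.
  w3 (successors {w5, w9}): φ is true.
  w4 (successors {w0, w4, w5, w6, w9}): φ is false.
  w5 (successors {w5, w9}): φ is false.
  w6 (successors {w0, w3, w4, w6, w7}): φ is true.
  w7 (successors {w1, w5, w8, w9}): φ is true.
  w8 (successors {w0, w1, w8}): φ is false.
  w9 (successors {w0, w1, w3, w5}): φ is true.
For instance, at w1:
  At w1: s is true, \Diamond s is true, so s \land \Diamond s is true.
    At w1: \Diamond s requires s at some successor in {w2, w7}.
      s holds at w2, so \Diamond s is true at w1.
Satisfying worlds: {w0, w1, w2, w3, w6, w7, w9}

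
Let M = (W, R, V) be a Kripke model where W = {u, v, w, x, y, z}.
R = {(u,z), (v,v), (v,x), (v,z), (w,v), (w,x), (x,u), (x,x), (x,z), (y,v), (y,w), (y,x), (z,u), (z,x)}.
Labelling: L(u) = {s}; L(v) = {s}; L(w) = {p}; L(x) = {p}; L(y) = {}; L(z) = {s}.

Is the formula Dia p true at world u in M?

At u: Dia p requires p at some successor in {z}.
  At z: p is false.
So Dia p is false at u.

No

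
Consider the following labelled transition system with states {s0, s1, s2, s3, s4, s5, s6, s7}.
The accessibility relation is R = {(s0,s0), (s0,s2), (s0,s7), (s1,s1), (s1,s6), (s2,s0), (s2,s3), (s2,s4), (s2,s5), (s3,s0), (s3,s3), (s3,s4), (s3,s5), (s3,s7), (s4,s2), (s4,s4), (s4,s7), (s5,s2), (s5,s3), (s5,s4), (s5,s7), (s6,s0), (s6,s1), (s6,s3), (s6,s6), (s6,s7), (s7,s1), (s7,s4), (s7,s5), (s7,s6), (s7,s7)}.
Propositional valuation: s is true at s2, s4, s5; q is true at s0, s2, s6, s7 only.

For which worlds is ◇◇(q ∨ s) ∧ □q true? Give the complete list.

Let φ = ◇◇(q ∨ s) ∧ □q. Evaluate φ at each world:
  s0 (successors {s0, s2, s7}): φ is true.
  s1 (successors {s1, s6}): φ is false.
  s2 (successors {s0, s3, s4, s5}): φ is false.
  s3 (successors {s0, s3, s4, s5, s7}): φ is false.
  s4 (successors {s2, s4, s7}): φ is false.
  s5 (successors {s2, s3, s4, s7}): φ is false.
  s6 (successors {s0, s1, s3, s6, s7}): φ is false.
  s7 (successors {s1, s4, s5, s6, s7}): φ is false.
For instance, at s7:
  At s7: ◇◇(q ∨ s) is true, □q is false, so ◇◇(q ∨ s) ∧ □q is false.
    At s7: ◇◇(q ∨ s) requires ◇(q ∨ s) at some successor in {s1, s4, s5, s6, s7}.
      ◇(q ∨ s) holds at s1, so ◇◇(q ∨ s) is true at s7.
    At s7: □q requires q at every successor {s1, s4, s5, s6, s7}.
      q fails at s1, so □q is false at s7.
Satisfying worlds: {s0}

s0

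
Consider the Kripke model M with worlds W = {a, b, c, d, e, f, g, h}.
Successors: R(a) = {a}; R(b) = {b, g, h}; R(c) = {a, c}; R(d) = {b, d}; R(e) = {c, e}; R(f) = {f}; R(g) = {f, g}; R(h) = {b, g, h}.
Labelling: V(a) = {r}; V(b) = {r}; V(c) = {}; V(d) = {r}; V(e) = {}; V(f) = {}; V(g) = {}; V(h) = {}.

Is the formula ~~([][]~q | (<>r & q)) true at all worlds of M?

Let φ = ~~([][]~q | (<>r & q)). Evaluate φ at each world:
  a (successors {a}): φ is true.
  b (successors {b, g, h}): φ is true.
  c (successors {a, c}): φ is true.
  d (successors {b, d}): φ is true.
  e (successors {c, e}): φ is true.
  f (successors {f}): φ is true.
  g (successors {f, g}): φ is true.
  h (successors {b, g, h}): φ is true.
For instance, at c:
  At c: ~([][]~q | (<>r & q)) is false, so ~~([][]~q | (<>r & q)) is true.
    At c: [][]~q | (<>r & q) is true, so ~([][]~q | (<>r & q)) is false.
      At c: [][]~q is true, <>r & q is false, so [][]~q | (<>r & q) is true.

Yes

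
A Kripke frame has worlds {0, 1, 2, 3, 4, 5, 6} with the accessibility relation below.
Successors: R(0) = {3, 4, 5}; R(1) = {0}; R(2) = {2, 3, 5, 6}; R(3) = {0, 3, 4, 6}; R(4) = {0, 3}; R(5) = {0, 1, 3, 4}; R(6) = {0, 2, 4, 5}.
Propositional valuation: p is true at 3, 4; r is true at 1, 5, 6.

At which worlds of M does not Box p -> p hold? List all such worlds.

3, 4

Let φ = not Box p -> p. Evaluate φ at each world:
  0 (successors {3, 4, 5}): φ is false.
  1 (successors {0}): φ is false.
  2 (successors {2, 3, 5, 6}): φ is false.
  3 (successors {0, 3, 4, 6}): φ is true.
  4 (successors {0, 3}): φ is true.
  5 (successors {0, 1, 3, 4}): φ is false.
  6 (successors {0, 2, 4, 5}): φ is false.
For instance, at 0:
  At 0: not Box p is true, p is false, so not Box p -> p is false.
    At 0: Box p is false, so not Box p is true.
      At 0: Box p requires p at every successor {3, 4, 5}.
        p fails at 5, so Box p is false at 0.
Satisfying worlds: {3, 4}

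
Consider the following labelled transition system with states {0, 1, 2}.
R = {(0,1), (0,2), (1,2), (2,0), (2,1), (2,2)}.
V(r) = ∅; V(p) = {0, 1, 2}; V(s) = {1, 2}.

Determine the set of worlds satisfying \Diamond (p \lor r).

Let φ = \Diamond (p \lor r). Evaluate φ at each world:
  0 (successors {1, 2}): φ is true.
  1 (successors {2}): φ is true.
  2 (successors {0, 1, 2}): φ is true.
For instance, at 2:
  At 2: \Diamond (p \lor r) requires p \lor r at some successor in {0, 1, 2}.
    p \lor r holds at 0, so \Diamond (p \lor r) is true at 2.
Satisfying worlds: {0, 1, 2}

0, 1, 2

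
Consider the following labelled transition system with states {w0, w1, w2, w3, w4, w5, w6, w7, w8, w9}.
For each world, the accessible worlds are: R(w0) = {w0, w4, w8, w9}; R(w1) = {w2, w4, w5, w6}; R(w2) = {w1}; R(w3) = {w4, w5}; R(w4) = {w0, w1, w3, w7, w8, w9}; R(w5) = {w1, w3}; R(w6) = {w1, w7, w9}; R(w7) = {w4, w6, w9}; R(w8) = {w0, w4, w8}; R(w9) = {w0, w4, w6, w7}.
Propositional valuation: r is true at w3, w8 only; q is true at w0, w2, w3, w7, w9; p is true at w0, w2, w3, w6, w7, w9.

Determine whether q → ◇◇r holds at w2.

No

At w2: q is true, ◇◇r is false, so q → ◇◇r is false.
  At w2: ◇◇r requires ◇r at some successor in {w1}.
    At w1: ◇r is false.
  So ◇◇r is false at w2.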